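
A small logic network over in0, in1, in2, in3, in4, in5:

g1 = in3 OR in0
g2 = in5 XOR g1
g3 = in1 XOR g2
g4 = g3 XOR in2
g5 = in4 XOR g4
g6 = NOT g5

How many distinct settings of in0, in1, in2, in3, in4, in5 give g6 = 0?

32

g6 = NOT g5 must be 0, so g5 = 1.
Enumerating the 64 input combinations, 32 give g6 = 0 and 32 give g6 = 1.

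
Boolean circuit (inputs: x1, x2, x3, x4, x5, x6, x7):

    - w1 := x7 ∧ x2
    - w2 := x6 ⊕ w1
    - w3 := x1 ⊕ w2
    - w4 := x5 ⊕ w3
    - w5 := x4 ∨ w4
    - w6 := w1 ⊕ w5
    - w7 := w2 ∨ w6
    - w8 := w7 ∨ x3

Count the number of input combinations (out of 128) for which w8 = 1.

w8 = w7 ∨ x3 must be 1, so at least one of w7, x3 is 1.
Enumerating the 128 input combinations, 116 give w8 = 1 and 12 give w8 = 0.

116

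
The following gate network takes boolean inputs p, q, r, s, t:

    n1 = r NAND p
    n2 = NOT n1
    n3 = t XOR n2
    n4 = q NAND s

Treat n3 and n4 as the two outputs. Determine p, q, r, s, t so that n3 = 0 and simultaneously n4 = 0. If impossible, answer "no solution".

Check with p=1 q=1 r=1 s=1 t=1:
n1 = r NAND p = 1 NAND 1 = 0
n2 = NOT n1 = NOT 0 = 1
n3 = t XOR n2 = 1 XOR 1 = 0
n4 = q NAND s = 1 NAND 1 = 0
So n3 = 0 and n4 = 0.

p=1 q=1 r=1 s=1 t=1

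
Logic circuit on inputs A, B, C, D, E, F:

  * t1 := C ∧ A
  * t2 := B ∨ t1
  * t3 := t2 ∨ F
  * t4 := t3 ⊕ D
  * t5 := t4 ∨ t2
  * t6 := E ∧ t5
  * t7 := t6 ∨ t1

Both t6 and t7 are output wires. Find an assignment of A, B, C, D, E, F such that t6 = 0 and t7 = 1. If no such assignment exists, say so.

Check with A=1, B=0, C=1, D=0, E=0, F=1:
t1 = C ∧ A = 1 ∧ 1 = 1
t2 = B ∨ t1 = 0 ∨ 1 = 1
t3 = t2 ∨ F = 1 ∨ 1 = 1
t4 = t3 ⊕ D = 1 ⊕ 0 = 1
t5 = t4 ∨ t2 = 1 ∨ 1 = 1
t6 = E ∧ t5 = 0 ∧ 1 = 0
t7 = t6 ∨ t1 = 0 ∨ 1 = 1
So t6 = 0 and t7 = 1.

A=1, B=0, C=1, D=0, E=0, F=1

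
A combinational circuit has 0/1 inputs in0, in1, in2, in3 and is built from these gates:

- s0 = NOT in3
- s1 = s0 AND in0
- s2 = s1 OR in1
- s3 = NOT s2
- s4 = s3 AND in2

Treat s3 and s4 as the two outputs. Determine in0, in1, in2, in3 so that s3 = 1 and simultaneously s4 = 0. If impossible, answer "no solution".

Check with in0=1, in1=0, in2=0, in3=1:
s0 = NOT in3 = NOT 1 = 0
s1 = s0 AND in0 = 0 AND 1 = 0
s2 = s1 OR in1 = 0 OR 0 = 0
s3 = NOT s2 = NOT 0 = 1
s4 = s3 AND in2 = 1 AND 0 = 0
So s3 = 1 and s4 = 0.

in0=1, in1=0, in2=0, in3=1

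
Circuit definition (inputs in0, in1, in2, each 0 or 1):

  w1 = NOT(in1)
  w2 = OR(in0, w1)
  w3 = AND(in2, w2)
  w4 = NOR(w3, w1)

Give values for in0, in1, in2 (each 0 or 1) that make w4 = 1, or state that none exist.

w4 = NOR(w3, w1) must be 1, so both w3 = 0 and w1 = 0.
w3 = AND(in2, w2) must be 0, so at least one of in2, w2 is 0.
Check with in0=0, in1=1, in2=1:
w1 = NOT(in1) = NOT 1 = 0
w2 = OR(in0, w1) = OR(0, 0) = 0
w3 = AND(in2, w2) = AND(1, 0) = 0
w4 = NOR(w3, w1) = NOR(0, 0) = 1
So w4 = 1 as required.

in0=0, in1=1, in2=1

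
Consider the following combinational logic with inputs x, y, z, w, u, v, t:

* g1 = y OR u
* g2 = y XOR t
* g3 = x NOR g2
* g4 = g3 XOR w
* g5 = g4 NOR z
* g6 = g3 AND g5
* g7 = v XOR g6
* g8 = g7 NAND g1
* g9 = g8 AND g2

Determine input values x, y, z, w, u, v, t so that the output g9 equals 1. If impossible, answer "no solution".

Check with x=0, y=0, z=0, w=0, u=0, v=0, t=1:
g1 = y OR u = 0 OR 0 = 0
g2 = y XOR t = 0 XOR 1 = 1
g3 = x NOR g2 = 0 NOR 1 = 0
g4 = g3 XOR w = 0 XOR 0 = 0
g5 = g4 NOR z = 0 NOR 0 = 1
g6 = g3 AND g5 = 0 AND 1 = 0
g7 = v XOR g6 = 0 XOR 0 = 0
g8 = g7 NAND g1 = 0 NAND 0 = 1
g9 = g8 AND g2 = 1 AND 1 = 1
So g9 = 1 as required.

x=0, y=0, z=0, w=0, u=0, v=0, t=1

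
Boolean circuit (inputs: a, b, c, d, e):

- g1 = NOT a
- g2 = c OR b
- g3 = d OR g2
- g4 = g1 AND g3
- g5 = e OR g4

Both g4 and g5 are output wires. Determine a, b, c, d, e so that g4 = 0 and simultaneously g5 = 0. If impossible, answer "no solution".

Check with a=1 b=1 c=0 d=0 e=0:
g1 = NOT a = NOT 1 = 0
g2 = c OR b = 0 OR 1 = 1
g3 = d OR g2 = 0 OR 1 = 1
g4 = g1 AND g3 = 0 AND 1 = 0
g5 = e OR g4 = 0 OR 0 = 0
So g4 = 0 and g5 = 0.

a=1 b=1 c=0 d=0 e=0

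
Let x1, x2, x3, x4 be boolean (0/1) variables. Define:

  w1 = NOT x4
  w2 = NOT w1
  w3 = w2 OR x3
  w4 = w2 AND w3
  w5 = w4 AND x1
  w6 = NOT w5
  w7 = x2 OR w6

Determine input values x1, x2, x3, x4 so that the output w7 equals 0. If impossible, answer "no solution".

w7 = x2 OR w6 must be 0, so both x2 = 0 and w6 = 0.
w6 = NOT w5 must be 0, so w5 = 1.
Check with x1=1, x2=0, x3=0, x4=1:
w1 = NOT x4 = NOT 1 = 0
w2 = NOT w1 = NOT 0 = 1
w3 = w2 OR x3 = 1 OR 0 = 1
w4 = w2 AND w3 = 1 AND 1 = 1
w5 = w4 AND x1 = 1 AND 1 = 1
w6 = NOT w5 = NOT 1 = 0
w7 = x2 OR w6 = 0 OR 0 = 0
So w7 = 0 as required.

x1=1, x2=0, x3=0, x4=1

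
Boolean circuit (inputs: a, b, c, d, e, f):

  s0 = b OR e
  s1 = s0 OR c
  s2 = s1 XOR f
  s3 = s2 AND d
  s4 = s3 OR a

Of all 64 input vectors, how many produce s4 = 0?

s4 = s3 OR a must be 0, so both s3 = 0 and a = 0.
s3 = s2 AND d must be 0, so at least one of s2, d is 0.
Enumerating the 64 input combinations, 24 give s4 = 0 and 40 give s4 = 1.

24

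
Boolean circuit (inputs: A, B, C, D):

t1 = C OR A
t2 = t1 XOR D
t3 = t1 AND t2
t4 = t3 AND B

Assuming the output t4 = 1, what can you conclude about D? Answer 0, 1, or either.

t4 = t3 AND B must be 1, so both t3 = 1 and B = 1.
t3 = t1 AND t2 must be 1, so both t1 = 1 and t2 = 1.
Every assignment with t4 = 1 has D = 0; there are 3 such assignment(s).
  A=0, B=1, C=1, D=0
  A=1, B=1, C=0, D=0
  A=1, B=1, C=1, D=0

0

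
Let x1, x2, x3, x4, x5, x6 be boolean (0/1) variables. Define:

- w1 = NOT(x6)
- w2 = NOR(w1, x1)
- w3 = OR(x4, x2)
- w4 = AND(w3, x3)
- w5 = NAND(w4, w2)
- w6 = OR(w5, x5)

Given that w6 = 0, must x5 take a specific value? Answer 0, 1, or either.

0

w6 = OR(w5, x5) must be 0, so both w5 = 0 and x5 = 0.
Every assignment with w6 = 0 has x5 = 0; there are 3 such assignment(s).
  x1=0, x2=0, x3=1, x4=1, x5=0, x6=1
  x1=0, x2=1, x3=1, x4=0, x5=0, x6=1
  x1=0, x2=1, x3=1, x4=1, x5=0, x6=1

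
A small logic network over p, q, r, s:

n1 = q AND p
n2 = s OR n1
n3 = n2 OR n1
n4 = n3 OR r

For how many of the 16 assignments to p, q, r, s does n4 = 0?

3

n4 = n3 OR r must be 0, so both n3 = 0 and r = 0.
n3 = n2 OR n1 must be 0, so both n2 = 0 and n1 = 0.
n2 = s OR n1 must be 0, so both s = 0 and n1 = 0.
Enumerating the 16 input combinations, 3 give n4 = 0 and 13 give n4 = 1.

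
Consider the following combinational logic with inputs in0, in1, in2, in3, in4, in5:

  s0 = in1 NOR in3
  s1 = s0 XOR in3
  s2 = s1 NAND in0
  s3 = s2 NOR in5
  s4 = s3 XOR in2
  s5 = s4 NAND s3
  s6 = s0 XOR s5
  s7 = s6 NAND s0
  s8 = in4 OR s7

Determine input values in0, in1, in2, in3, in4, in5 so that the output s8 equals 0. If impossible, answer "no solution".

in0=1, in1=0, in2=0, in3=0, in4=0, in5=0

Check with in0=1, in1=0, in2=0, in3=0, in4=0, in5=0:
s0 = in1 NOR in3 = 0 NOR 0 = 1
s1 = s0 XOR in3 = 1 XOR 0 = 1
s2 = s1 NAND in0 = 1 NAND 1 = 0
s3 = s2 NOR in5 = 0 NOR 0 = 1
s4 = s3 XOR in2 = 1 XOR 0 = 1
s5 = s4 NAND s3 = 1 NAND 1 = 0
s6 = s0 XOR s5 = 1 XOR 0 = 1
s7 = s6 NAND s0 = 1 NAND 1 = 0
s8 = in4 OR s7 = 0 OR 0 = 0
So s8 = 0 as required.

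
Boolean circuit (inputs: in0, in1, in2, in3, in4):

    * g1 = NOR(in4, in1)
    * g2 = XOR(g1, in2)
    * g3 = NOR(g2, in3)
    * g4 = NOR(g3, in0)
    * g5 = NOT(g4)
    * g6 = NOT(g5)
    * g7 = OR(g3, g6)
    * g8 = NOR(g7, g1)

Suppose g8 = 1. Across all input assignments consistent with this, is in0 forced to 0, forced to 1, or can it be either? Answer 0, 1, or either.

g8 = NOR(g7, g1) must be 1, so both g7 = 0 and g1 = 0.
g7 = OR(g3, g6) must be 0, so both g3 = 0 and g6 = 0.
Every assignment with g8 = 1 has in0 = 1; there are 9 such assignment(s).

1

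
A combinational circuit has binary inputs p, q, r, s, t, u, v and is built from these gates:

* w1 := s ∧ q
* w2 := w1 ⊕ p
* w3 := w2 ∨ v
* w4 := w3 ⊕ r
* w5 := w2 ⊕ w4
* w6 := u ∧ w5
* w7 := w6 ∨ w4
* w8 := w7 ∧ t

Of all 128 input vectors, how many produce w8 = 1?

40

w8 = w7 ∧ t must be 1, so both w7 = 1 and t = 1.
w7 = w6 ∨ w4 must be 1, so at least one of w6, w4 is 1.
Enumerating the 128 input combinations, 40 give w8 = 1 and 88 give w8 = 0.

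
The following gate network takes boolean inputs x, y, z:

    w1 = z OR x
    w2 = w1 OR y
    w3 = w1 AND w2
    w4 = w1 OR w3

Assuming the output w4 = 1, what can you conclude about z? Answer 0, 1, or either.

Both values of z occur among assignments with w4 = 1:
  z=0: x=1, y=0, z=0
  z=1: x=0, y=0, z=1

either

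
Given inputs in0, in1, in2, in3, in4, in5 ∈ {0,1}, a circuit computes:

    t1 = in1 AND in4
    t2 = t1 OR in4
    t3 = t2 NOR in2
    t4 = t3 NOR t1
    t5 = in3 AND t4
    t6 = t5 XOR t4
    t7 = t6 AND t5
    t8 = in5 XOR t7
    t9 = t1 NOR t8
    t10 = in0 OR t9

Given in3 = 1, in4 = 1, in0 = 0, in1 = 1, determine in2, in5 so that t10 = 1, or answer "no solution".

no solution exists

With in3 = 1, in4 = 1, in0 = 0, in1 = 1 fixed, none of the 4 settings of in2, in5 give t10 = 1.
For example, with in2=0, in5=0:
t1 = in1 AND in4 = 1 AND 1 = 1
t2 = t1 OR in4 = 1 OR 1 = 1
t3 = t2 NOR in2 = 1 NOR 0 = 0
t4 = t3 NOR t1 = 0 NOR 1 = 0
t5 = in3 AND t4 = 1 AND 0 = 0
t6 = t5 XOR t4 = 0 XOR 0 = 0
t7 = t6 AND t5 = 0 AND 0 = 0
t8 = in5 XOR t7 = 0 XOR 0 = 0
t9 = t1 NOR t8 = 1 NOR 0 = 0
t10 = in0 OR t9 = 0 OR 0 = 0
giving t10 = 0 ≠ 1.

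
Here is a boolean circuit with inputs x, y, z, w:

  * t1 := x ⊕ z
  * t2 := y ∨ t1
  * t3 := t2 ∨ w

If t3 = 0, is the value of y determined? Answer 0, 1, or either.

0

t3 = t2 ∨ w must be 0, so both t2 = 0 and w = 0.
Every assignment with t3 = 0 has y = 0; there are 2 such assignment(s).
  x=0, y=0, z=0, w=0
  x=1, y=0, z=1, w=0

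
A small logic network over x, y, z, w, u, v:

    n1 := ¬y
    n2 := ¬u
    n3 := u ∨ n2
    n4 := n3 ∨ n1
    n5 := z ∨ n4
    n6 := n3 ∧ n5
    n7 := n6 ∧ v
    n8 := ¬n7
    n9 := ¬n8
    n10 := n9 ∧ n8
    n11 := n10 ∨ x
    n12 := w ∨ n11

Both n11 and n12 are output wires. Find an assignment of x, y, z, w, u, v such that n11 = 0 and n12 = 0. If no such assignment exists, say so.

x=0, y=1, z=0, w=0, u=0, v=1

Check with x=0, y=1, z=0, w=0, u=0, v=1:
n1 = ¬y = ¬1 = 0
n2 = ¬u = ¬0 = 1
n3 = u ∨ n2 = 0 ∨ 1 = 1
n4 = n3 ∨ n1 = 1 ∨ 0 = 1
n5 = z ∨ n4 = 0 ∨ 1 = 1
n6 = n3 ∧ n5 = 1 ∧ 1 = 1
n7 = n6 ∧ v = 1 ∧ 1 = 1
n8 = ¬n7 = ¬1 = 0
n9 = ¬n8 = ¬0 = 1
n10 = n9 ∧ n8 = 1 ∧ 0 = 0
n11 = n10 ∨ x = 0 ∨ 0 = 0
n12 = w ∨ n11 = 0 ∨ 0 = 0
So n11 = 0 and n12 = 0.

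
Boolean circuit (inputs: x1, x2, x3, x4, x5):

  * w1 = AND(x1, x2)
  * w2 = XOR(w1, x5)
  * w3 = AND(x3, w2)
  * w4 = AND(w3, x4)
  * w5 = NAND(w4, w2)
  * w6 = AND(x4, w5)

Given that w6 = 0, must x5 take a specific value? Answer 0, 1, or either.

Both values of x5 occur among assignments with w6 = 0:
  x5=0: x1=0, x2=0, x3=0, x4=0, x5=0
  x5=1: x1=0, x2=0, x3=0, x4=0, x5=1

either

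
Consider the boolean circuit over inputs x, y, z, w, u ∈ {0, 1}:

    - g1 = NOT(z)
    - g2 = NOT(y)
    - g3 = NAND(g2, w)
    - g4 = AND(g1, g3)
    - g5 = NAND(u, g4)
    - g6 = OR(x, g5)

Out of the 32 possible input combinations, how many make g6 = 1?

29

g6 = OR(x, g5) must be 1, so at least one of x, g5 is 1.
Enumerating the 32 input combinations, 29 give g6 = 1 and 3 give g6 = 0.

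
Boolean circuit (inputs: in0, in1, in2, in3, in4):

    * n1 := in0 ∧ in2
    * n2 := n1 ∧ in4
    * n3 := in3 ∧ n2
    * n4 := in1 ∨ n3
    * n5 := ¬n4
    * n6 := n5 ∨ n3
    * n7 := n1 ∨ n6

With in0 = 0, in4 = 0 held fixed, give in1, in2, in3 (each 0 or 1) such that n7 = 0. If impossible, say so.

Check with in0 = 0, in4 = 0 and in1=1, in2=1, in3=0:
n1 = in0 ∧ in2 = 0 ∧ 1 = 0
n2 = n1 ∧ in4 = 0 ∧ 0 = 0
n3 = in3 ∧ n2 = 0 ∧ 0 = 0
n4 = in1 ∨ n3 = 1 ∨ 0 = 1
n5 = ¬n4 = ¬1 = 0
n6 = n5 ∨ n3 = 0 ∨ 0 = 0
n7 = n1 ∨ n6 = 0 ∨ 0 = 0
So n7 = 0.

in1=1 in2=1 in3=0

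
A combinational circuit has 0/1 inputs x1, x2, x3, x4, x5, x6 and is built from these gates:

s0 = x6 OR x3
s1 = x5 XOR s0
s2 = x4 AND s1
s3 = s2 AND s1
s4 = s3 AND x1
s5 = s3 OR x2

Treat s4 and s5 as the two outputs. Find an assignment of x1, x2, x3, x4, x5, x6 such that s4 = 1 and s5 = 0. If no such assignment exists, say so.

Across all 64 input combinations, none give both s4 = 1 and s5 = 0.

no solution exists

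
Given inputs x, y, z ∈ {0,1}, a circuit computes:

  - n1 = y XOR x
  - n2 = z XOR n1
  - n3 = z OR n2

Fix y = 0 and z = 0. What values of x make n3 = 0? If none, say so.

Check with y = 0 and z = 0 and x=0:
n1 = y XOR x = 0 XOR 0 = 0
n2 = z XOR n1 = 0 XOR 0 = 0
n3 = z OR n2 = 0 OR 0 = 0
So n3 = 0.

x=0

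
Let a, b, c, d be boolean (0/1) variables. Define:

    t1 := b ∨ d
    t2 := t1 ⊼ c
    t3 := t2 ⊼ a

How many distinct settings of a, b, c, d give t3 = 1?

11

t3 = t2 ⊼ a must be 1, so at least one of t2, a is 0.
Enumerating the 16 input combinations, 11 give t3 = 1 and 5 give t3 = 0.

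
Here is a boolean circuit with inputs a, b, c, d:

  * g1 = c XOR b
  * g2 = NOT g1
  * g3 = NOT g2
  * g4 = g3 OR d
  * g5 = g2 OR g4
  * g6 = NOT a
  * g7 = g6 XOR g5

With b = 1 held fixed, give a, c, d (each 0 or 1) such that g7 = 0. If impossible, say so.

g7 = g6 XOR g5 must be 0, so g6 and g5 are equal.
Check with b = 1 and a=0, c=1, d=0:
g1 = c XOR b = 1 XOR 1 = 0
g2 = NOT g1 = NOT 0 = 1
g3 = NOT g2 = NOT 1 = 0
g4 = g3 OR d = 0 OR 0 = 0
g5 = g2 OR g4 = 1 OR 0 = 1
g6 = NOT a = NOT 0 = 1
g7 = g6 XOR g5 = 1 XOR 1 = 0
So g7 = 0.

a=0, c=1, d=0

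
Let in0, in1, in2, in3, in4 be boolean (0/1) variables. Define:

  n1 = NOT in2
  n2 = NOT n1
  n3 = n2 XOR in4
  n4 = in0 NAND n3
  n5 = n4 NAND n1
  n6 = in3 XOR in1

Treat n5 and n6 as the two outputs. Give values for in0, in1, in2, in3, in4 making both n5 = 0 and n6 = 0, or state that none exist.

Check with in0=1, in1=1, in2=0, in3=1, in4=0:
n1 = NOT in2 = NOT 0 = 1
n2 = NOT n1 = NOT 1 = 0
n3 = n2 XOR in4 = 0 XOR 0 = 0
n4 = in0 NAND n3 = 1 NAND 0 = 1
n5 = n4 NAND n1 = 1 NAND 1 = 0
n6 = in3 XOR in1 = 1 XOR 1 = 0
So n5 = 0 and n6 = 0.

in0=1, in1=1, in2=0, in3=1, in4=0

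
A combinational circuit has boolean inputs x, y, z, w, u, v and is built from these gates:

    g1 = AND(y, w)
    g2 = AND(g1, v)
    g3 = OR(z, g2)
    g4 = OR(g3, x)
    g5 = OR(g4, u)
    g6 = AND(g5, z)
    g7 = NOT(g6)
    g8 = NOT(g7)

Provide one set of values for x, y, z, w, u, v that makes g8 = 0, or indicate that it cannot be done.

g8 = NOT(g7) must be 0, so g7 = 1.
g7 = NOT(g6) must be 1, so g6 = 0.
g6 = AND(g5, z) must be 0, so at least one of g5, z is 0.
Check with x=1, y=1, z=0, w=0, u=0, v=0:
g1 = AND(y, w) = AND(1, 0) = 0
g2 = AND(g1, v) = AND(0, 0) = 0
g3 = OR(z, g2) = OR(0, 0) = 0
g4 = OR(g3, x) = OR(0, 1) = 1
g5 = OR(g4, u) = OR(1, 0) = 1
g6 = AND(g5, z) = AND(1, 0) = 0
g7 = NOT(g6) = NOT 0 = 1
g8 = NOT(g7) = NOT 1 = 0
So g8 = 0 as required.

x=1, y=1, z=0, w=0, u=0, v=0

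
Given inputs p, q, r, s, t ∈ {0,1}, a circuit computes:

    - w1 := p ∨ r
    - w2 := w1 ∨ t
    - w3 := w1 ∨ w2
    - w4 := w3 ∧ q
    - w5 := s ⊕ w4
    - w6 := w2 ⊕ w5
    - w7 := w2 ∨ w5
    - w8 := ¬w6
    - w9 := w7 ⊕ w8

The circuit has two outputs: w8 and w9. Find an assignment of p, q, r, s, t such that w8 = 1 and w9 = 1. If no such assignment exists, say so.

p=0, q=1, r=0, s=0, t=0

Check with p=0, q=1, r=0, s=0, t=0:
w1 = p ∨ r = 0 ∨ 0 = 0
w2 = w1 ∨ t = 0 ∨ 0 = 0
w3 = w1 ∨ w2 = 0 ∨ 0 = 0
w4 = w3 ∧ q = 0 ∧ 1 = 0
w5 = s ⊕ w4 = 0 ⊕ 0 = 0
w6 = w2 ⊕ w5 = 0 ⊕ 0 = 0
w7 = w2 ∨ w5 = 0 ∨ 0 = 0
w8 = ¬w6 = ¬0 = 1
w9 = w7 ⊕ w8 = 0 ⊕ 1 = 1
So w8 = 1 and w9 = 1.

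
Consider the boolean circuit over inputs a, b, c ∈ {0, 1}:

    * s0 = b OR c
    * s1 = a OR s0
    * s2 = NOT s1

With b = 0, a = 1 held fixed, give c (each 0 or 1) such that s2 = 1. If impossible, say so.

no solution exists

With b = 0, a = 1 fixed, none of the 2 settings of c give s2 = 1.
For example, with c=0:
s0 = b OR c = 0 OR 0 = 0
s1 = a OR s0 = 1 OR 0 = 1
s2 = NOT s1 = NOT 1 = 0
giving s2 = 0 ≠ 1.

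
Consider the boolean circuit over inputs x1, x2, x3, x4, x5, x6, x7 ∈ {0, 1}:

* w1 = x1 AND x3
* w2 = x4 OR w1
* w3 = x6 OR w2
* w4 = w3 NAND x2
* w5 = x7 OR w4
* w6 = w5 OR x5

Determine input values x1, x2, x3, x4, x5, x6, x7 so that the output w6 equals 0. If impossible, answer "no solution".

x1=1, x2=1, x3=1, x4=1, x5=0, x6=1, x7=0

Check with x1=1, x2=1, x3=1, x4=1, x5=0, x6=1, x7=0:
w1 = x1 AND x3 = 1 AND 1 = 1
w2 = x4 OR w1 = 1 OR 1 = 1
w3 = x6 OR w2 = 1 OR 1 = 1
w4 = w3 NAND x2 = 1 NAND 1 = 0
w5 = x7 OR w4 = 0 OR 0 = 0
w6 = w5 OR x5 = 0 OR 0 = 0
So w6 = 0 as required.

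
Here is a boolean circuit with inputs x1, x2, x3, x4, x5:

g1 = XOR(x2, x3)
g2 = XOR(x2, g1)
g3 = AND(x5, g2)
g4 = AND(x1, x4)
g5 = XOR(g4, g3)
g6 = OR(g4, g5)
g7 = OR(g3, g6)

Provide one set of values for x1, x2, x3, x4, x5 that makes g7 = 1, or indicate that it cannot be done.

x1=0, x2=1, x3=1, x4=1, x5=1

Check with x1=0, x2=1, x3=1, x4=1, x5=1:
g1 = XOR(x2, x3) = XOR(1, 1) = 0
g2 = XOR(x2, g1) = XOR(1, 0) = 1
g3 = AND(x5, g2) = AND(1, 1) = 1
g4 = AND(x1, x4) = AND(0, 1) = 0
g5 = XOR(g4, g3) = XOR(0, 1) = 1
g6 = OR(g4, g5) = OR(0, 1) = 1
g7 = OR(g3, g6) = OR(1, 1) = 1
So g7 = 1 as required.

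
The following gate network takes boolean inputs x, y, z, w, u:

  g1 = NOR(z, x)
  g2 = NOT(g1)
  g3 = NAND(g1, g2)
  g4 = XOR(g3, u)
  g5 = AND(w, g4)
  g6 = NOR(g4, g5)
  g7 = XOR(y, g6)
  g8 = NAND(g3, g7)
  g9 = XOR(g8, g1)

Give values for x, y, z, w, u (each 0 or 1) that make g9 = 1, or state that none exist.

x=0, y=1, z=1, w=1, u=1

Check with x=0, y=1, z=1, w=1, u=1:
g1 = NOR(z, x) = NOR(1, 0) = 0
g2 = NOT(g1) = NOT 0 = 1
g3 = NAND(g1, g2) = NAND(0, 1) = 1
g4 = XOR(g3, u) = XOR(1, 1) = 0
g5 = AND(w, g4) = AND(1, 0) = 0
g6 = NOR(g4, g5) = NOR(0, 0) = 1
g7 = XOR(y, g6) = XOR(1, 1) = 0
g8 = NAND(g3, g7) = NAND(1, 0) = 1
g9 = XOR(g8, g1) = XOR(1, 0) = 1
So g9 = 1 as required.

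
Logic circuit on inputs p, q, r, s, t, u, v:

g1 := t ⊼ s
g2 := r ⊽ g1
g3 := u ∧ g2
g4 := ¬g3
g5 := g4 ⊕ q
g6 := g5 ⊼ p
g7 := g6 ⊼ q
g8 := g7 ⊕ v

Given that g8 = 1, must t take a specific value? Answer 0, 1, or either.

Both values of t occur among assignments with g8 = 1:
  t=0: p=0, q=0, r=0, s=0, t=0, u=0, v=0
  t=1: p=0, q=0, r=0, s=0, t=1, u=0, v=0

either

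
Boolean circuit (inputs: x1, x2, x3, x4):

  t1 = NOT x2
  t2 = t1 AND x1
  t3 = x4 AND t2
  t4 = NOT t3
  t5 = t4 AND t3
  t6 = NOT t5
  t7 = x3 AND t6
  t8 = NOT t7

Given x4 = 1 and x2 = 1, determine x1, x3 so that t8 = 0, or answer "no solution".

x1=0 x3=1

t8 = NOT t7 must be 0, so t7 = 1.
t7 = x3 AND t6 must be 1, so both x3 = 1 and t6 = 1.
Check with x4 = 1 and x2 = 1 and x1=0, x3=1:
t1 = NOT x2 = NOT 1 = 0
t2 = t1 AND x1 = 0 AND 0 = 0
t3 = x4 AND t2 = 1 AND 0 = 0
t4 = NOT t3 = NOT 0 = 1
t5 = t4 AND t3 = 1 AND 0 = 0
t6 = NOT t5 = NOT 0 = 1
t7 = x3 AND t6 = 1 AND 1 = 1
t8 = NOT t7 = NOT 1 = 0
So t8 = 0.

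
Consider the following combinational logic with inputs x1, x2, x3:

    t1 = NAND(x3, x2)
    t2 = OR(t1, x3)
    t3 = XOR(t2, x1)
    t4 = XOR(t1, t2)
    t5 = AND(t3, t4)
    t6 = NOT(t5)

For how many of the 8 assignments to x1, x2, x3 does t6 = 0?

t6 = NOT(t5) must be 0, so t5 = 1.
Satisfying assignments:
  x1=0, x2=1, x3=1

1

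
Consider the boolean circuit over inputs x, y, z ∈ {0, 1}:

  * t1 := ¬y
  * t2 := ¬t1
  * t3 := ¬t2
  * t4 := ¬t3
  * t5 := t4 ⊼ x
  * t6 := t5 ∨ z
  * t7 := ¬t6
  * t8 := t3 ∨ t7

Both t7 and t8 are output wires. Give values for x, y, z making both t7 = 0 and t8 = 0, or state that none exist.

Check with x=0 y=1 z=0:
t1 = ¬y = ¬1 = 0
t2 = ¬t1 = ¬0 = 1
t3 = ¬t2 = ¬1 = 0
t4 = ¬t3 = ¬0 = 1
t5 = t4 ⊼ x = 1 ⊼ 0 = 1
t6 = t5 ∨ z = 1 ∨ 0 = 1
t7 = ¬t6 = ¬1 = 0
t8 = t3 ∨ t7 = 0 ∨ 0 = 0
So t7 = 0 and t8 = 0.

x=0 y=1 z=0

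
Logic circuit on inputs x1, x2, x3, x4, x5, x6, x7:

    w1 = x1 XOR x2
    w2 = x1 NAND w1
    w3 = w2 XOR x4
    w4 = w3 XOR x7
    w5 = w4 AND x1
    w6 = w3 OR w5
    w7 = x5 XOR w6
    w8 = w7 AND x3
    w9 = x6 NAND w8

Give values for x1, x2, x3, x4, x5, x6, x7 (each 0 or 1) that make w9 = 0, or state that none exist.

x1=1 x2=1 x3=1 x4=0 x5=0 x6=1 x7=0

Check with x1=1 x2=1 x3=1 x4=0 x5=0 x6=1 x7=0:
w1 = x1 XOR x2 = 1 XOR 1 = 0
w2 = x1 NAND w1 = 1 NAND 0 = 1
w3 = w2 XOR x4 = 1 XOR 0 = 1
w4 = w3 XOR x7 = 1 XOR 0 = 1
w5 = w4 AND x1 = 1 AND 1 = 1
w6 = w3 OR w5 = 1 OR 1 = 1
w7 = x5 XOR w6 = 0 XOR 1 = 1
w8 = w7 AND x3 = 1 AND 1 = 1
w9 = x6 NAND w8 = 1 NAND 1 = 0
So w9 = 0 as required.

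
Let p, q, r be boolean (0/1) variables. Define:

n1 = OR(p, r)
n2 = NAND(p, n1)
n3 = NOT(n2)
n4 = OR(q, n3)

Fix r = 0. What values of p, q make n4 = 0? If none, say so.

p=0, q=0

n4 = OR(q, n3) must be 0, so both q = 0 and n3 = 0.
Check with r = 0 and p=0, q=0:
n1 = OR(p, r) = OR(0, 0) = 0
n2 = NAND(p, n1) = NAND(0, 0) = 1
n3 = NOT(n2) = NOT 1 = 0
n4 = OR(q, n3) = OR(0, 0) = 0
So n4 = 0.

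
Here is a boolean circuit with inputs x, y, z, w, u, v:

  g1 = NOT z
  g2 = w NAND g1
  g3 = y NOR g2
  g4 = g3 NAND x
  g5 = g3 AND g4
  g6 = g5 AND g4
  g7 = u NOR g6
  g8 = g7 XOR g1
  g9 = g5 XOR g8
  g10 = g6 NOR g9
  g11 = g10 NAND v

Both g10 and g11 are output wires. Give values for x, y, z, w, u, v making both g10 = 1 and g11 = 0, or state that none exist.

x=1, y=1, z=1, w=1, u=1, v=1

Check with x=1, y=1, z=1, w=1, u=1, v=1:
g1 = NOT z = NOT 1 = 0
g2 = w NAND g1 = 1 NAND 0 = 1
g3 = y NOR g2 = 1 NOR 1 = 0
g4 = g3 NAND x = 0 NAND 1 = 1
g5 = g3 AND g4 = 0 AND 1 = 0
g6 = g5 AND g4 = 0 AND 1 = 0
g7 = u NOR g6 = 1 NOR 0 = 0
g8 = g7 XOR g1 = 0 XOR 0 = 0
g9 = g5 XOR g8 = 0 XOR 0 = 0
g10 = g6 NOR g9 = 0 NOR 0 = 1
g11 = g10 NAND v = 1 NAND 1 = 0
So g10 = 1 and g11 = 0.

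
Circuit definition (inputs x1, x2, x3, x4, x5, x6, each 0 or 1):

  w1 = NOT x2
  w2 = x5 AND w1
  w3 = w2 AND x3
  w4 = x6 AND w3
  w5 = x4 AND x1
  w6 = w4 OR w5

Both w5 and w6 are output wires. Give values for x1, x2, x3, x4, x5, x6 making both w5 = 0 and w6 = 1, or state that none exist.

x1=0, x2=0, x3=1, x4=0, x5=1, x6=1

Check with x1=0, x2=0, x3=1, x4=0, x5=1, x6=1:
w1 = NOT x2 = NOT 0 = 1
w2 = x5 AND w1 = 1 AND 1 = 1
w3 = w2 AND x3 = 1 AND 1 = 1
w4 = x6 AND w3 = 1 AND 1 = 1
w5 = x4 AND x1 = 0 AND 0 = 0
w6 = w4 OR w5 = 1 OR 0 = 1
So w5 = 0 and w6 = 1.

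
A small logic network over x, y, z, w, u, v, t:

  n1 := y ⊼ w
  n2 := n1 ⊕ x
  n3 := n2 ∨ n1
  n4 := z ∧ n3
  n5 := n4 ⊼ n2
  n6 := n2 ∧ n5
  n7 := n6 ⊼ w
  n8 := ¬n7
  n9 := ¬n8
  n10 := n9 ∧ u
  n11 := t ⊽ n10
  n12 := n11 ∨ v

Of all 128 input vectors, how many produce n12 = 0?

n12 = n11 ∨ v must be 0, so both n11 = 0 and v = 0.
Enumerating the 128 input combinations, 46 give n12 = 0 and 82 give n12 = 1.

46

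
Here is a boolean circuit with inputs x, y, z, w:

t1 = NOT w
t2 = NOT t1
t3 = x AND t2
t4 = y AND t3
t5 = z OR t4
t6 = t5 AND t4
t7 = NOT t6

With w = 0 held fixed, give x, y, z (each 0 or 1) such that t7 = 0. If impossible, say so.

With w = 0 fixed, none of the 8 settings of x, y, z give t7 = 0.
For example, with x=0, y=1, z=1:
t1 = NOT w = NOT 0 = 1
t2 = NOT t1 = NOT 1 = 0
t3 = x AND t2 = 0 AND 0 = 0
t4 = y AND t3 = 1 AND 0 = 0
t5 = z OR t4 = 1 OR 0 = 1
t6 = t5 AND t4 = 1 AND 0 = 0
t7 = NOT t6 = NOT 0 = 1
giving t7 = 1 ≠ 0.

no solution exists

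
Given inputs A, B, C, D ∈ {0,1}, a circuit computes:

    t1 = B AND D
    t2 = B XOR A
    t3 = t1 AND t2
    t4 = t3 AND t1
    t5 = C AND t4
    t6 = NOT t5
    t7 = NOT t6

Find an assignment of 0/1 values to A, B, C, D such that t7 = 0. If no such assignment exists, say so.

t7 = NOT t6 must be 0, so t6 = 1.
t6 = NOT t5 must be 1, so t5 = 0.
Check with A=1 B=0 C=0 D=0:
t1 = B AND D = 0 AND 0 = 0
t2 = B XOR A = 0 XOR 1 = 1
t3 = t1 AND t2 = 0 AND 1 = 0
t4 = t3 AND t1 = 0 AND 0 = 0
t5 = C AND t4 = 0 AND 0 = 0
t6 = NOT t5 = NOT 0 = 1
t7 = NOT t6 = NOT 1 = 0
So t7 = 0 as required.

A=1 B=0 C=0 D=0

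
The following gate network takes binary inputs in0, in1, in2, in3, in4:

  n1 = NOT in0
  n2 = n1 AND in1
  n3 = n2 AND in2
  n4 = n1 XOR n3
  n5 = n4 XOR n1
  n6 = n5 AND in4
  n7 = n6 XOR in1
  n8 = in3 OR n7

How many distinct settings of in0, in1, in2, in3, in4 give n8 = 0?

9

n8 = in3 OR n7 must be 0, so both in3 = 0 and n7 = 0.
Enumerating the 32 input combinations, 9 give n8 = 0 and 23 give n8 = 1.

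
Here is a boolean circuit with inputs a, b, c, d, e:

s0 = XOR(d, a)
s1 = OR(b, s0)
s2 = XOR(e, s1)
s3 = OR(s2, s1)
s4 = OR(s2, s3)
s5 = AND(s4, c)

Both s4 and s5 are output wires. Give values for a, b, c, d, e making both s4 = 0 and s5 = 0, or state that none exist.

Check with a=0, b=0, c=0, d=0, e=0:
s0 = XOR(d, a) = XOR(0, 0) = 0
s1 = OR(b, s0) = OR(0, 0) = 0
s2 = XOR(e, s1) = XOR(0, 0) = 0
s3 = OR(s2, s1) = OR(0, 0) = 0
s4 = OR(s2, s3) = OR(0, 0) = 0
s5 = AND(s4, c) = AND(0, 0) = 0
So s4 = 0 and s5 = 0.

a=0, b=0, c=0, d=0, e=0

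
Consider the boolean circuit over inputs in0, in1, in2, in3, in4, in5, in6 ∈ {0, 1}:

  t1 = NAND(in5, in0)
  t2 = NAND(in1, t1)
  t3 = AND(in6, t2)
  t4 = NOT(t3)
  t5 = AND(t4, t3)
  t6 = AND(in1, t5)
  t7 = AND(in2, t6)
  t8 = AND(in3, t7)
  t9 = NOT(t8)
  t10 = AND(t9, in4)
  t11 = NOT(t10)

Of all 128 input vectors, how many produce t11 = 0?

64

t11 = NOT(t10) must be 0, so t10 = 1.
Enumerating the 128 input combinations, 64 give t11 = 0 and 64 give t11 = 1.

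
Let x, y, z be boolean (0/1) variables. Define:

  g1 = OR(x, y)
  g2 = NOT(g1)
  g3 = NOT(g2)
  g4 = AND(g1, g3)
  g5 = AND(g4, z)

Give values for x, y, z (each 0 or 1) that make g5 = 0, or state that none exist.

x=1 y=1 z=0

Check with x=1 y=1 z=0:
g1 = OR(x, y) = OR(1, 1) = 1
g2 = NOT(g1) = NOT 1 = 0
g3 = NOT(g2) = NOT 0 = 1
g4 = AND(g1, g3) = AND(1, 1) = 1
g5 = AND(g4, z) = AND(1, 0) = 0
So g5 = 0 as required.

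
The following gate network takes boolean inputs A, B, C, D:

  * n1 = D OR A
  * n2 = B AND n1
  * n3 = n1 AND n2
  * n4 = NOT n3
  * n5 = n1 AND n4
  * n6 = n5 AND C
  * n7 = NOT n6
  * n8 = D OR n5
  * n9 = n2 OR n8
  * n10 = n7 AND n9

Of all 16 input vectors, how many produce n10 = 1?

9

n10 = n7 AND n9 must be 1, so both n7 = 1 and n9 = 1.
n7 = NOT n6 must be 1, so n6 = 0.
Enumerating the 16 input combinations, 9 give n10 = 1 and 7 give n10 = 0.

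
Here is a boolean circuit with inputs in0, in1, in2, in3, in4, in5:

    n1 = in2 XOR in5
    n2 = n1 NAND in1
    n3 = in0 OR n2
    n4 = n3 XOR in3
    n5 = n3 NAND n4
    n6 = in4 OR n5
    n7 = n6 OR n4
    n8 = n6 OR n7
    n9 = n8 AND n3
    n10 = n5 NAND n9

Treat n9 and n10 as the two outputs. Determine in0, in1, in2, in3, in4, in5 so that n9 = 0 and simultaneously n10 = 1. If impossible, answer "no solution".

in0=0 in1=1 in2=0 in3=1 in4=1 in5=1

Check with in0=0 in1=1 in2=0 in3=1 in4=1 in5=1:
n1 = in2 XOR in5 = 0 XOR 1 = 1
n2 = n1 NAND in1 = 1 NAND 1 = 0
n3 = in0 OR n2 = 0 OR 0 = 0
n4 = n3 XOR in3 = 0 XOR 1 = 1
n5 = n3 NAND n4 = 0 NAND 1 = 1
n6 = in4 OR n5 = 1 OR 1 = 1
n7 = n6 OR n4 = 1 OR 1 = 1
n8 = n6 OR n7 = 1 OR 1 = 1
n9 = n8 AND n3 = 1 AND 0 = 0
n10 = n5 NAND n9 = 1 NAND 0 = 1
So n9 = 0 and n10 = 1.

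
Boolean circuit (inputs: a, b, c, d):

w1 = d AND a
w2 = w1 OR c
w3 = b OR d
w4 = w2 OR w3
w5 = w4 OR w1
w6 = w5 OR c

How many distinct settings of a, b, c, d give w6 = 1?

14

w6 = w5 OR c must be 1, so at least one of w5, c is 1.
Enumerating the 16 input combinations, 14 give w6 = 1 and 2 give w6 = 0.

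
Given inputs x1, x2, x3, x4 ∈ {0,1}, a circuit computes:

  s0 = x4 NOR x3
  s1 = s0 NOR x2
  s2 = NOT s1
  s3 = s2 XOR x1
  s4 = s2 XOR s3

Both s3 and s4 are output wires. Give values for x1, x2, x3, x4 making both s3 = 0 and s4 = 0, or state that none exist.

Check with x1=0 x2=0 x3=1 x4=1:
s0 = x4 NOR x3 = 1 NOR 1 = 0
s1 = s0 NOR x2 = 0 NOR 0 = 1
s2 = NOT s1 = NOT 1 = 0
s3 = s2 XOR x1 = 0 XOR 0 = 0
s4 = s2 XOR s3 = 0 XOR 0 = 0
So s3 = 0 and s4 = 0.

x1=0 x2=0 x3=1 x4=1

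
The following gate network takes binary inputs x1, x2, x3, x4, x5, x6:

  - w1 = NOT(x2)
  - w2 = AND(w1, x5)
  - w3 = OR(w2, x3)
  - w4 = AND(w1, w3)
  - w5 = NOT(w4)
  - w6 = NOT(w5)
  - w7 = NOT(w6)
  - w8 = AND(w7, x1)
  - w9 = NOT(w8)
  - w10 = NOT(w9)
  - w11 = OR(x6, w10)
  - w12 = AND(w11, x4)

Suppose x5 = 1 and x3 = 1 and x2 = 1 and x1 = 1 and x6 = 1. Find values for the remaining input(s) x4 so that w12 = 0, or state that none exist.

w12 = AND(w11, x4) must be 0, so at least one of w11, x4 is 0.
Check with x5 = 1 and x3 = 1 and x2 = 1 and x1 = 1 and x6 = 1 and x4=0:
w1 = NOT(x2) = NOT 1 = 0
w2 = AND(w1, x5) = AND(0, 1) = 0
w3 = OR(w2, x3) = OR(0, 1) = 1
w4 = AND(w1, w3) = AND(0, 1) = 0
w5 = NOT(w4) = NOT 0 = 1
w6 = NOT(w5) = NOT 1 = 0
w7 = NOT(w6) = NOT 0 = 1
w8 = AND(w7, x1) = AND(1, 1) = 1
w9 = NOT(w8) = NOT 1 = 0
w10 = NOT(w9) = NOT 0 = 1
w11 = OR(x6, w10) = OR(1, 1) = 1
w12 = AND(w11, x4) = AND(1, 0) = 0
So w12 = 0.

x4=0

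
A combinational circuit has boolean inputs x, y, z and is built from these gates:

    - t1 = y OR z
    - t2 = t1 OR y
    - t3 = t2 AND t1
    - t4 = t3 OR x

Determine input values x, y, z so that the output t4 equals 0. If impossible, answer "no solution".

Check with x=0, y=0, z=0:
t1 = y OR z = 0 OR 0 = 0
t2 = t1 OR y = 0 OR 0 = 0
t3 = t2 AND t1 = 0 AND 0 = 0
t4 = t3 OR x = 0 OR 0 = 0
So t4 = 0 as required.

x=0, y=0, z=0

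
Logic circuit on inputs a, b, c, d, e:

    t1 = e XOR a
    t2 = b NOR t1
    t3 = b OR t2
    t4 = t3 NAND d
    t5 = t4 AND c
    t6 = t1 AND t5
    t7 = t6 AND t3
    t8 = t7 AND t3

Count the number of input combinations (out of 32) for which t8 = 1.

2

t8 = t7 AND t3 must be 1, so both t7 = 1 and t3 = 1.
t7 = t6 AND t3 must be 1, so both t6 = 1 and t3 = 1.
Satisfying assignments:
  a=0, b=1, c=1, d=0, e=1
  a=1, b=1, c=1, d=0, e=0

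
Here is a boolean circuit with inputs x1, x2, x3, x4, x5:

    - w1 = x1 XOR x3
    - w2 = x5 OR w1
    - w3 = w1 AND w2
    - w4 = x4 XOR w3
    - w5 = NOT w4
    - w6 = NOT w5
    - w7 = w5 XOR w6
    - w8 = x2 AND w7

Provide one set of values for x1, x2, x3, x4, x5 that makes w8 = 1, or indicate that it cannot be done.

w8 = x2 AND w7 must be 1, so both x2 = 1 and w7 = 1.
Check with x1=1, x2=1, x3=1, x4=0, x5=0:
w1 = x1 XOR x3 = 1 XOR 1 = 0
w2 = x5 OR w1 = 0 OR 0 = 0
w3 = w1 AND w2 = 0 AND 0 = 0
w4 = x4 XOR w3 = 0 XOR 0 = 0
w5 = NOT w4 = NOT 0 = 1
w6 = NOT w5 = NOT 1 = 0
w7 = w5 XOR w6 = 1 XOR 0 = 1
w8 = x2 AND w7 = 1 AND 1 = 1
So w8 = 1 as required.

x1=1, x2=1, x3=1, x4=0, x5=0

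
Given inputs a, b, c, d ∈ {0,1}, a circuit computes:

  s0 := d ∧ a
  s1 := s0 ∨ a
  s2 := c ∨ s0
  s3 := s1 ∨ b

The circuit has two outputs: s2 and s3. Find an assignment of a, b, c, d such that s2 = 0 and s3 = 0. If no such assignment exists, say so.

Check with a=0, b=0, c=0, d=1:
s0 = d ∧ a = 1 ∧ 0 = 0
s1 = s0 ∨ a = 0 ∨ 0 = 0
s2 = c ∨ s0 = 0 ∨ 0 = 0
s3 = s1 ∨ b = 0 ∨ 0 = 0
So s2 = 0 and s3 = 0.

a=0, b=0, c=0, d=1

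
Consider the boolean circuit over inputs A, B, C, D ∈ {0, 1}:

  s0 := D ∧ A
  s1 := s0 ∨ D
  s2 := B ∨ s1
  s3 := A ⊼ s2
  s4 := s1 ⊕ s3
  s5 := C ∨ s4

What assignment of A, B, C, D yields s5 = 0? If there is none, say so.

s5 = C ∨ s4 must be 0, so both C = 0 and s4 = 0.
s4 = s1 ⊕ s3 must be 0, so s1 and s3 are equal.
Check with A=0 B=1 C=0 D=1:
s0 = D ∧ A = 1 ∧ 0 = 0
s1 = s0 ∨ D = 0 ∨ 1 = 1
s2 = B ∨ s1 = 1 ∨ 1 = 1
s3 = A ⊼ s2 = 0 ⊼ 1 = 1
s4 = s1 ⊕ s3 = 1 ⊕ 1 = 0
s5 = C ∨ s4 = 0 ∨ 0 = 0
So s5 = 0 as required.

A=0 B=1 C=0 D=1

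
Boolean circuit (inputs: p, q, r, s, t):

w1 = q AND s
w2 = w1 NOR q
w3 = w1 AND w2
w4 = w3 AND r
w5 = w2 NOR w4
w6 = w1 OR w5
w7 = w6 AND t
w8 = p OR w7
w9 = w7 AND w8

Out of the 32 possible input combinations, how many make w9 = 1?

8

w9 = w7 AND w8 must be 1, so both w7 = 1 and w8 = 1.
Enumerating the 32 input combinations, 8 give w9 = 1 and 24 give w9 = 0.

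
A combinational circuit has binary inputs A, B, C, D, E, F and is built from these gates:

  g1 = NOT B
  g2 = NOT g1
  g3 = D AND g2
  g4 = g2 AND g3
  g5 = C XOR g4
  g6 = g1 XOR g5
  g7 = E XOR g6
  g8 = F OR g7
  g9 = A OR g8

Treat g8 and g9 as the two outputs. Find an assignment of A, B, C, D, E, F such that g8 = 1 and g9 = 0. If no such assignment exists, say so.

no solution exists

Across all 64 input combinations, none give both g8 = 1 and g9 = 0.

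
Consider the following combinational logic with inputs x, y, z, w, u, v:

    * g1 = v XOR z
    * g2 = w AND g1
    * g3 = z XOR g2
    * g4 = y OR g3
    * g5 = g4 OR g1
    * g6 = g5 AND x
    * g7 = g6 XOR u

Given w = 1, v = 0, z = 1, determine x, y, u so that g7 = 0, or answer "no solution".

Check with w = 1, v = 0, z = 1 and x=0, y=1, u=0:
g1 = v XOR z = 0 XOR 1 = 1
g2 = w AND g1 = 1 AND 1 = 1
g3 = z XOR g2 = 1 XOR 1 = 0
g4 = y OR g3 = 1 OR 0 = 1
g5 = g4 OR g1 = 1 OR 1 = 1
g6 = g5 AND x = 1 AND 0 = 0
g7 = g6 XOR u = 0 XOR 0 = 0
So g7 = 0.

x=0, y=1, u=0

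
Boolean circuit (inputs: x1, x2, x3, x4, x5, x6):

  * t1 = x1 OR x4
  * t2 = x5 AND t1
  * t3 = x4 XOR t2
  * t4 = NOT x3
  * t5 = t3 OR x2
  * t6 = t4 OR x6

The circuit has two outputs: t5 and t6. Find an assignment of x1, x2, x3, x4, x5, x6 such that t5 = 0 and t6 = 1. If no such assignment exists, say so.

Check with x1=0, x2=0, x3=0, x4=0, x5=0, x6=1:
t1 = x1 OR x4 = 0 OR 0 = 0
t2 = x5 AND t1 = 0 AND 0 = 0
t3 = x4 XOR t2 = 0 XOR 0 = 0
t4 = NOT x3 = NOT 0 = 1
t5 = t3 OR x2 = 0 OR 0 = 0
t6 = t4 OR x6 = 1 OR 1 = 1
So t5 = 0 and t6 = 1.

x1=0, x2=0, x3=0, x4=0, x5=0, x6=1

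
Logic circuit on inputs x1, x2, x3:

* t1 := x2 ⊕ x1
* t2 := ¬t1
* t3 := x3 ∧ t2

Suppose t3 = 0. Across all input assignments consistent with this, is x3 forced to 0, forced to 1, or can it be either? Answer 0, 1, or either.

Both values of x3 occur among assignments with t3 = 0:
  x3=0: x1=0, x2=0, x3=0
  x3=1: x1=0, x2=1, x3=1

either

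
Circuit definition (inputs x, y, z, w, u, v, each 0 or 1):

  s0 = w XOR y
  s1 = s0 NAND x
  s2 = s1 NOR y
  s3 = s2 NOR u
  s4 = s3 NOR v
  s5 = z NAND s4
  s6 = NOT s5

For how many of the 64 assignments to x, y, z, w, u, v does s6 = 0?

55

s6 = NOT s5 must be 0, so s5 = 1.
s5 = z NAND s4 must be 1, so at least one of z, s4 is 0.
Enumerating the 64 input combinations, 55 give s6 = 0 and 9 give s6 = 1.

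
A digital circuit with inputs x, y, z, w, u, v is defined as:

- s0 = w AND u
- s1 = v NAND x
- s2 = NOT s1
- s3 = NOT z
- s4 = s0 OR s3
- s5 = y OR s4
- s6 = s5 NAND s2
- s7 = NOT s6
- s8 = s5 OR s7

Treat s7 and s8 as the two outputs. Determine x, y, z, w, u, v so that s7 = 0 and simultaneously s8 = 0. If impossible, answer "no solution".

x=1, y=0, z=1, w=0, u=1, v=0

Check with x=1, y=0, z=1, w=0, u=1, v=0:
s0 = w AND u = 0 AND 1 = 0
s1 = v NAND x = 0 NAND 1 = 1
s2 = NOT s1 = NOT 1 = 0
s3 = NOT z = NOT 1 = 0
s4 = s0 OR s3 = 0 OR 0 = 0
s5 = y OR s4 = 0 OR 0 = 0
s6 = s5 NAND s2 = 0 NAND 0 = 1
s7 = NOT s6 = NOT 1 = 0
s8 = s5 OR s7 = 0 OR 0 = 0
So s7 = 0 and s8 = 0.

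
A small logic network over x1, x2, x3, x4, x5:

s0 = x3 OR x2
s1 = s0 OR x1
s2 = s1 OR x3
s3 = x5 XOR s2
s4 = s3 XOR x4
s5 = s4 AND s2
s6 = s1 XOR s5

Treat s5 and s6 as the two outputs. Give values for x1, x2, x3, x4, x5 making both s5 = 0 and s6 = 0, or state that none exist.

x1=0 x2=0 x3=0 x4=0 x5=0

Check with x1=0 x2=0 x3=0 x4=0 x5=0:
s0 = x3 OR x2 = 0 OR 0 = 0
s1 = s0 OR x1 = 0 OR 0 = 0
s2 = s1 OR x3 = 0 OR 0 = 0
s3 = x5 XOR s2 = 0 XOR 0 = 0
s4 = s3 XOR x4 = 0 XOR 0 = 0
s5 = s4 AND s2 = 0 AND 0 = 0
s6 = s1 XOR s5 = 0 XOR 0 = 0
So s5 = 0 and s6 = 0.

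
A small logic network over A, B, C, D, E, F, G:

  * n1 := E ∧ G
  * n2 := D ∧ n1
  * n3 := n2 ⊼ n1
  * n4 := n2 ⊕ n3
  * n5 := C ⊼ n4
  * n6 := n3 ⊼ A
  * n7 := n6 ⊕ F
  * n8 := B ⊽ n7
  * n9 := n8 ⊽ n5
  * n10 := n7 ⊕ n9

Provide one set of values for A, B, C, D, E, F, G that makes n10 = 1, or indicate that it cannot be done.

A=1, B=1, C=0, D=1, E=1, F=1, G=0

n10 = n7 ⊕ n9 must be 1, so n7 and n9 differ.
Check with A=1, B=1, C=0, D=1, E=1, F=1, G=0:
n1 = E ∧ G = 1 ∧ 0 = 0
n2 = D ∧ n1 = 1 ∧ 0 = 0
n3 = n2 ⊼ n1 = 0 ⊼ 0 = 1
n4 = n2 ⊕ n3 = 0 ⊕ 1 = 1
n5 = C ⊼ n4 = 0 ⊼ 1 = 1
n6 = n3 ⊼ A = 1 ⊼ 1 = 0
n7 = n6 ⊕ F = 0 ⊕ 1 = 1
n8 = B ⊽ n7 = 1 ⊽ 1 = 0
n9 = n8 ⊽ n5 = 0 ⊽ 1 = 0
n10 = n7 ⊕ n9 = 1 ⊕ 0 = 1
So n10 = 1 as required.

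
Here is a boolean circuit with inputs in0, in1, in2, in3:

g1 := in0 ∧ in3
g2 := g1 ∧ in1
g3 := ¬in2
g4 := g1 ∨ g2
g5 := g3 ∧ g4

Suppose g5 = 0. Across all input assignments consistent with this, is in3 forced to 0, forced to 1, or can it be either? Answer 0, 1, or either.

either

Both values of in3 occur among assignments with g5 = 0:
  in3=0: in0=0, in1=0, in2=0, in3=0
  in3=1: in0=0, in1=0, in2=0, in3=1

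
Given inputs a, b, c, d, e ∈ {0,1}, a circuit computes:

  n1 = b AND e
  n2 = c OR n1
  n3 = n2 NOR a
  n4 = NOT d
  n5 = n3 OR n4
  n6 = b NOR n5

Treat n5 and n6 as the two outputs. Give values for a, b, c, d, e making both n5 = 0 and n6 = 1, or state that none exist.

Check with a=1 b=0 c=1 d=1 e=1:
n1 = b AND e = 0 AND 1 = 0
n2 = c OR n1 = 1 OR 0 = 1
n3 = n2 NOR a = 1 NOR 1 = 0
n4 = NOT d = NOT 1 = 0
n5 = n3 OR n4 = 0 OR 0 = 0
n6 = b NOR n5 = 0 NOR 0 = 1
So n5 = 0 and n6 = 1.

a=1 b=0 c=1 d=1 e=1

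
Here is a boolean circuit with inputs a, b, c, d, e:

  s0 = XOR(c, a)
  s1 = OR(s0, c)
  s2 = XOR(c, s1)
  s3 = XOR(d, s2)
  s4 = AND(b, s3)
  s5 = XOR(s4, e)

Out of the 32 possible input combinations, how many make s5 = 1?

16

s5 = XOR(s4, e) must be 1, so s4 and e differ.
Enumerating the 32 input combinations, 16 give s5 = 1 and 16 give s5 = 0.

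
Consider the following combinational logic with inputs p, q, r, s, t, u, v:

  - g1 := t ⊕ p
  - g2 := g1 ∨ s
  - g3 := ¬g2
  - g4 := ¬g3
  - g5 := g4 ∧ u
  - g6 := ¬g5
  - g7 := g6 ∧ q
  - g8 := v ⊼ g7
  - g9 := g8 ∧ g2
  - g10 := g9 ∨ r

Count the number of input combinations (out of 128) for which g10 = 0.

g10 = g9 ∨ r must be 0, so both g9 = 0 and r = 0.
g9 = g8 ∧ g2 must be 0, so at least one of g8, g2 is 0.
Enumerating the 128 input combinations, 22 give g10 = 0 and 106 give g10 = 1.

22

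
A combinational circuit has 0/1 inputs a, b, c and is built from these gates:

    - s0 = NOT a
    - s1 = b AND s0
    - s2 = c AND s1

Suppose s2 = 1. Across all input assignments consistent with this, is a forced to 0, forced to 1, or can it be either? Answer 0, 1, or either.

0

s2 = c AND s1 must be 1, so both c = 1 and s1 = 1.
s1 = b AND s0 must be 1, so both b = 1 and s0 = 1.
Every assignment with s2 = 1 has a = 0; there are 1 such assignment(s).
  a=0, b=1, c=1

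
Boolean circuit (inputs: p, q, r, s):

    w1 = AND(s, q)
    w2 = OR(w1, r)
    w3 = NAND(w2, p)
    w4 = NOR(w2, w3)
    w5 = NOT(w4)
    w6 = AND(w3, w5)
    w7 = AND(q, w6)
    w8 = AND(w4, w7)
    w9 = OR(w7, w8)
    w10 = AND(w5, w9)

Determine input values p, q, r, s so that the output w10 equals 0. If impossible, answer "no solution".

p=1, q=0, r=1, s=0

w10 = AND(w5, w9) must be 0, so at least one of w5, w9 is 0.
Check with p=1, q=0, r=1, s=0:
w1 = AND(s, q) = AND(0, 0) = 0
w2 = OR(w1, r) = OR(0, 1) = 1
w3 = NAND(w2, p) = NAND(1, 1) = 0
w4 = NOR(w2, w3) = NOR(1, 0) = 0
w5 = NOT(w4) = NOT 0 = 1
w6 = AND(w3, w5) = AND(0, 1) = 0
w7 = AND(q, w6) = AND(0, 0) = 0
w8 = AND(w4, w7) = AND(0, 0) = 0
w9 = OR(w7, w8) = OR(0, 0) = 0
w10 = AND(w5, w9) = AND(1, 0) = 0
So w10 = 0 as required.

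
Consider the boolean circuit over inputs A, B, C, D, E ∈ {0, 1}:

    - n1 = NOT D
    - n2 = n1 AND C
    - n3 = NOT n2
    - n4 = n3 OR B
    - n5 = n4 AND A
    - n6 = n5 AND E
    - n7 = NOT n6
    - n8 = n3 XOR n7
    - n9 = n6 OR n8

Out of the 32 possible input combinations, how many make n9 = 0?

n9 = n6 OR n8 must be 0, so both n6 = 0 and n8 = 0.
n6 = n5 AND E must be 0, so at least one of n5, E is 0.
Enumerating the 32 input combinations, 18 give n9 = 0 and 14 give n9 = 1.

18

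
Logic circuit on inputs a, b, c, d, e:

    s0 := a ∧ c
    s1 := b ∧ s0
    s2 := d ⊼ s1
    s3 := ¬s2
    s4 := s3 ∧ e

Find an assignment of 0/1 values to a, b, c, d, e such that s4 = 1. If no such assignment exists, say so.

Check with a=1, b=1, c=1, d=1, e=1:
s0 = a ∧ c = 1 ∧ 1 = 1
s1 = b ∧ s0 = 1 ∧ 1 = 1
s2 = d ⊼ s1 = 1 ⊼ 1 = 0
s3 = ¬s2 = ¬0 = 1
s4 = s3 ∧ e = 1 ∧ 1 = 1
So s4 = 1 as required.

a=1, b=1, c=1, d=1, e=1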